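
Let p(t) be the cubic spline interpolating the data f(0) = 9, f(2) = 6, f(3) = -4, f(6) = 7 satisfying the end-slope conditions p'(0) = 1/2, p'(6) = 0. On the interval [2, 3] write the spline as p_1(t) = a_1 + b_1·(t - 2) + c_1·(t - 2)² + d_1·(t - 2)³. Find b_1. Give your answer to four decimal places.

Put m_i = p'' at the i-th knot. Here h = (2, 1, 3) and Δ = (-3/2, -10, 11/3), so the interior equations h_(i-1)·m_(i-1) + 2(h_(i-1)+h_i)·m_i + h_i·m_(i+1) = 6(Δ_i − Δ_(i-1)) read
  2·m_0 + 6·m_1 + 1·m_2 = 6(Δ_1 - Δ_0) = -51
  1·m_1 + 8·m_2 + 3·m_3 = 6(Δ_2 - Δ_1) = 82
Clamped end conditions give two more equations: 2h_0·m_0 + h_0·m_1 = 6(Δ_0 - p'(0)) = -12 and h_2·m_2 + 2h_2·m_3 = 6(p'(6) - Δ_2) = -22.
Hence m_0 = 131/42, m_1 = -257/21, m_2 = 340/21, m_3 = -247/21.
On [2, 3], with p_1(t) = a_1 + b_1·(t - 2) + c_1·(t - 2)² + d_1·(t - 2)³: c_1 = m_1/2 = -257/42, d_1 = (m_2 - m_1)/(6h_1) = 199/42, b_1 = Δ_1 - h_1(2m_1 + m_2)/6 = -181/21.

-8.6190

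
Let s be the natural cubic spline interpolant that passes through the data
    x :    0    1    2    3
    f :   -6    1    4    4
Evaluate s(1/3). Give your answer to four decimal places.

-3.4099

With m_i denoting the second derivative at x_i, h_i = 1, 1, 1, and Δ_i = (y_(i+1) − y_i)/h_i = 7, 3, 0:
  1·m_0 + 4·m_1 + 1·m_2 = 6(Δ_1 - Δ_0) = -24
  1·m_1 + 4·m_2 + 1·m_3 = 6(Δ_2 - Δ_1) = -18
Natural end conditions: m_0 = m_3 = 0.
Hence m_0 = 0, m_1 = -26/5, m_2 = -16/5, m_3 = 0.
On [0, 1], s(x) = -6 + 118/15·x + 0·x² - 13/15·x³.
With x = 1/3: s(1/3) = -1381/405.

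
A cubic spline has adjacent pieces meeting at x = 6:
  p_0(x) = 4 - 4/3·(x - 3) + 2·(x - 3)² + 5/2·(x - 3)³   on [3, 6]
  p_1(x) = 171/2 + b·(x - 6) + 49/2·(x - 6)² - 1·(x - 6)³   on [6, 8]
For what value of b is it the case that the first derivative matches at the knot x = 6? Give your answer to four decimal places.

78.1667

p_0'(x) = -4/3 + 4·(x - 3) + 15/2·(x - 3)², so p_0'(6) = 469/6. On the right, p_1'(6) = b, so b = 469/6.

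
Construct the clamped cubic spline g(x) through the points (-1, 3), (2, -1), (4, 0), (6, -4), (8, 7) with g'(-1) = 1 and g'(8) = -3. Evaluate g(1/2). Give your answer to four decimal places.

1.3424

Let M_i = g''(x_i). Step sizes h_i = 3, 2, 2, 2; slopes of the chords Δ_i = (y_(i+1) - y_i)/h_i = -4/3, 1/2, -2, 11/2.
  3·M_0 + 10·M_1 + 2·M_2 = 6(Δ_1 - Δ_0) = 11
  2·M_1 + 8·M_2 + 2·M_3 = 6(Δ_2 - Δ_1) = -15
  2·M_2 + 8·M_3 + 2·M_4 = 6(Δ_3 - Δ_2) = 45
Clamped end conditions give two more equations: 2h_0·M_0 + h_0·M_1 = 6(Δ_0 - g'(-1)) = -14 and h_3·M_3 + 2h_3·M_4 = 6(g'(8) - Δ_3) = -51.
Solving: M_0 = -280/69, M_1 = 238/69, M_2 = -781/138, M_3 = 1613/138, M_4 = -1283/69.
On [-1, 2], g(x) = 3 + 1·(x + 1) - 140/69·(x + 1)² + 259/621·(x + 1)³.
With (x + 1) = 3/2: g(1/2) = 247/184.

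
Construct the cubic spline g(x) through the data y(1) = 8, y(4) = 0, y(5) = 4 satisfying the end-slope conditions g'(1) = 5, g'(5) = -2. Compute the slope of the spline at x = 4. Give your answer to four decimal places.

3.6250

With m_i denoting the second derivative at x_i, h_i = 3, 1, and Δ_i = (y_(i+1) − y_i)/h_i = -8/3, 4:
  3·m_0 + 8·m_1 + 1·m_2 = 6(Δ_1 - Δ_0) = 40
Clamped end conditions give two more equations: 2h_0·m_0 + h_0·m_1 = 6(Δ_0 - g'(1)) = -46 and h_1·m_1 + 2h_1·m_2 = 6(g'(5) - Δ_1) = -36.
Forward elimination and back-substitution give m_0 = -173/12, m_1 = 27/2, m_2 = -99/4.
On [4, 5], g'(x) = b_1 + 2c_1·(x - 4) + 3d_1·(x - 4)² with b_1 = Δ_1 - h_1(2m_1 + m_2)/6 = 29/8, c_1 = m_1/2 = 27/4, d_1 = (m_2 - m_1)/(6h_1) = -51/8. So g'(4) = 29/8.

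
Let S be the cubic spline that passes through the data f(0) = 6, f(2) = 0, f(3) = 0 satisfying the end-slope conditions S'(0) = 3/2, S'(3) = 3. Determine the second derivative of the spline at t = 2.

5

Write M_i for S''(x_i). With h_i = 2, 1 and divided differences Δ_i = -3, 0, the continuity of S' gives the tridiagonal system
  2·M_0 + 6·M_1 + 1·M_2 = 6(Δ_1 - Δ_0) = 18
Clamped end conditions give two more equations: 2h_0·M_0 + h_0·M_1 = 6(Δ_0 - S'(0)) = -27 and h_1·M_1 + 2h_1·M_2 = 6(S'(3) - Δ_1) = 18.
Solving: M_0 = -37/4, M_1 = 5, M_2 = 13/2.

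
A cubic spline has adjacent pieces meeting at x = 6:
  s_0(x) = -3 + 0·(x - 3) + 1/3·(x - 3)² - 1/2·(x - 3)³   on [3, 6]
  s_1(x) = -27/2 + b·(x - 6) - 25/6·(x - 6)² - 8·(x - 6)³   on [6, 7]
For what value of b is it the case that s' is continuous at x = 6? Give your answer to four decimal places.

-11.5000

s_0'(x) = 0 + 2/3·(x - 3) - 3/2·(x - 3)², so s_0'(6) = -23/2. On the right, s_1'(6) = b, so b = -23/2.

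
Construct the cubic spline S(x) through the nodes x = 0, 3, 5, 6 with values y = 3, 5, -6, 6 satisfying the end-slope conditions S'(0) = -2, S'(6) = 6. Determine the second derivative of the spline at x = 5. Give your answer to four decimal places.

26.5614

Put m_i = S'' at the i-th knot. Here h = (3, 2, 1) and Δ = (2/3, -11/2, 12), so the interior equations h_(i-1)·m_(i-1) + 2(h_(i-1)+h_i)·m_i + h_i·m_(i+1) = 6(Δ_i − Δ_(i-1)) read
  3·m_0 + 10·m_1 + 2·m_2 = 6(Δ_1 - Δ_0) = -37
  2·m_1 + 6·m_2 + 1·m_3 = 6(Δ_2 - Δ_1) = 105
Clamped end conditions give two more equations: 2h_0·m_0 + h_0·m_1 = 6(Δ_0 - S'(0)) = 16 and h_2·m_2 + 2h_2·m_3 = 6(S'(6) - Δ_2) = -36.
Solving the tridiagonal system: m_0 = 481/57, m_1 = -658/57, m_2 = 1514/57, m_3 = -1783/57.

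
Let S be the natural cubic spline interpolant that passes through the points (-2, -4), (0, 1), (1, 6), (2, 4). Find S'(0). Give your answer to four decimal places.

5.4565

Write m_i for S''(x_i). With h_i = 2, 1, 1 and divided differences Δ_i = 5/2, 5, -2, the continuity of S' gives the tridiagonal system
  2·m_0 + 6·m_1 + 1·m_2 = 6(Δ_1 - Δ_0) = 15
  1·m_1 + 4·m_2 + 1·m_3 = 6(Δ_2 - Δ_1) = -42
Natural end conditions: m_0 = m_3 = 0.
Hence m_0 = 0, m_1 = 102/23, m_2 = -267/23, m_3 = 0.
On [0, 1], S'(t) = b_1 + 2c_1·t + 3d_1·t² with b_1 = Δ_1 - h_1(2m_1 + m_2)/6 = 251/46, c_1 = m_1/2 = 51/23, d_1 = (m_2 - m_1)/(6h_1) = -123/46. So S'(0) = 251/46.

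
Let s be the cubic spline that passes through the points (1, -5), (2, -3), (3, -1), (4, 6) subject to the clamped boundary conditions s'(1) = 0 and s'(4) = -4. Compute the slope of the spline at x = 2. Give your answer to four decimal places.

Let M_i = s''(x_i). Step sizes h_i = 1, 1, 1; slopes of the chords Δ_i = (y_(i+1) - y_i)/h_i = 2, 2, 7.
  1·M_0 + 4·M_1 + 1·M_2 = 6(Δ_1 - Δ_0) = 0
  1·M_1 + 4·M_2 + 1·M_3 = 6(Δ_2 - Δ_1) = 30
Clamped end conditions give two more equations: 2h_0·M_0 + h_0·M_1 = 6(Δ_0 - s'(1)) = 12 and h_2·M_2 + 2h_2·M_3 = 6(s'(4) - Δ_2) = -66.
Hence M_0 = 146/15, M_1 = -112/15, M_2 = 302/15, M_3 = -646/15.
On [2, 3], s'(x) = b_1 + 2c_1·(x - 2) + 3d_1·(x - 2)² with b_1 = Δ_1 - h_1(2M_1 + M_2)/6 = 17/15, c_1 = M_1/2 = -56/15, d_1 = (M_2 - M_1)/(6h_1) = 23/5. So s'(2) = 17/15.

1.1333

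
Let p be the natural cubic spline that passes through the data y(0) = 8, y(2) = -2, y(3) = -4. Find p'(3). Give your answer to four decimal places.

Put σ_i = p'' at the i-th knot. Here h = (2, 1) and Δ = (-5, -2), so the interior equations h_(i-1)·σ_(i-1) + 2(h_(i-1)+h_i)·σ_i + h_i·σ_(i+1) = 6(Δ_i − Δ_(i-1)) read
  2·σ_0 + 6·σ_1 + 1·σ_2 = 6(Δ_1 - Δ_0) = 18
Natural end conditions: σ_0 = σ_2 = 0.
Solving: σ_0 = 0, σ_1 = 3, σ_2 = 0.
On [2, 3], p'(x) = b_1 + 2c_1·(x - 2) + 3d_1·(x - 2)² with b_1 = Δ_1 - h_1(2σ_1 + σ_2)/6 = -3, c_1 = σ_1/2 = 3/2, d_1 = (σ_2 - σ_1)/(6h_1) = -1/2. So p'(3) = -3/2.

-1.5000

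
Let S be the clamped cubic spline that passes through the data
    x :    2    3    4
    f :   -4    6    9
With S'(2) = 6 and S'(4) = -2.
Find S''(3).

-13

Let m_i = S''(x_i). Step sizes h_i = 1, 1; slopes of the chords Δ_i = (y_(i+1) - y_i)/h_i = 10, 3.
  1·m_0 + 4·m_1 + 1·m_2 = 6(Δ_1 - Δ_0) = -42
Clamped end conditions give two more equations: 2h_0·m_0 + h_0·m_1 = 6(Δ_0 - S'(2)) = 24 and h_1·m_1 + 2h_1·m_2 = 6(S'(4) - Δ_1) = -30.
Forward elimination and back-substitution give m_0 = 37/2, m_1 = -13, m_2 = -17/2.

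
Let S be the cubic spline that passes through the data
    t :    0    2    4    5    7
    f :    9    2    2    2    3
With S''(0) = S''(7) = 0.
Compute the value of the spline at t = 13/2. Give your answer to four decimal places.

2.6438

Let m_i = S''(x_i). Step sizes h_i = 2, 2, 1, 2; slopes of the chords Δ_i = (y_(i+1) - y_i)/h_i = -7/2, 0, 0, 1/2.
  2·m_0 + 8·m_1 + 2·m_2 = 6(Δ_1 - Δ_0) = 21
  2·m_1 + 6·m_2 + 1·m_3 = 6(Δ_2 - Δ_1) = 0
  1·m_2 + 6·m_3 + 2·m_4 = 6(Δ_3 - Δ_2) = 3
Natural end conditions: m_0 = m_4 = 0.
Forward elimination and back-substitution give m_0 = 0, m_1 = 741/256, m_2 = -69/64, m_3 = 87/128, m_4 = 0.
On [5, 7], S(t) = 2 + 3/64·(t - 5) + 87/256·(t - 5)² - 29/512·(t - 5)³.
With (t - 5) = 3/2: S(13/2) = 10829/4096.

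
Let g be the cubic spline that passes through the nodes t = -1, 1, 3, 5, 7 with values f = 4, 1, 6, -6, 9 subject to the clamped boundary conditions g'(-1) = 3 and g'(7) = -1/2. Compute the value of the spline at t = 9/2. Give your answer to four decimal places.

-5.0273

Put σ_i = g'' at the i-th knot. Here h = (2, 2, 2, 2) and Δ = (-3/2, 5/2, -6, 15/2), so the interior equations h_(i-1)·σ_(i-1) + 2(h_(i-1)+h_i)·σ_i + h_i·σ_(i+1) = 6(Δ_i − Δ_(i-1)) read
  2·σ_0 + 8·σ_1 + 2·σ_2 = 6(Δ_1 - Δ_0) = 24
  2·σ_1 + 8·σ_2 + 2·σ_3 = 6(Δ_2 - Δ_1) = -51
  2·σ_2 + 8·σ_3 + 2·σ_4 = 6(Δ_3 - Δ_2) = 81
Clamped end conditions give two more equations: 2h_0·σ_0 + h_0·σ_1 = 6(Δ_0 - g'(-1)) = -27 and h_3·σ_3 + 2h_3·σ_4 = 6(g'(7) - Δ_3) = -48.
Hence σ_0 = -635/56, σ_1 = 257/28, σ_2 = -107/8, σ_3 = 527/28, σ_4 = -1199/56.
On [3, 5], g(t) = 6 - 47/14·(t - 3) - 107/16·(t - 3)² + 601/224·(t - 3)³.
With (t - 3) = 3/2: g(9/2) = -1287/256.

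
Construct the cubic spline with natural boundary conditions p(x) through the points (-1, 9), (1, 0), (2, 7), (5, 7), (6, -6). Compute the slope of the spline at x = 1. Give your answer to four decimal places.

3.5683

Put M_i = p'' at the i-th knot. Here h = (2, 1, 3, 1) and Δ = (-9/2, 7, 0, -13), so the interior equations h_(i-1)·M_(i-1) + 2(h_(i-1)+h_i)·M_i + h_i·M_(i+1) = 6(Δ_i − Δ_(i-1)) read
  2·M_0 + 6·M_1 + 1·M_2 = 6(Δ_1 - Δ_0) = 69
  1·M_1 + 8·M_2 + 3·M_3 = 6(Δ_2 - Δ_1) = -42
  3·M_2 + 8·M_3 + 1·M_4 = 6(Δ_3 - Δ_2) = -78
Natural end conditions: M_0 = M_4 = 0.
Forward elimination and back-substitution give M_0 = 0, M_1 = 3897/322, M_2 = -582/161, M_3 = -2703/322, M_4 = 0.
On [1, 2], p'(x) = b_1 + 2c_1·(x - 1) + 3d_1·(x - 1)² with b_1 = Δ_1 - h_1(2M_1 + M_2)/6 = 1149/322, c_1 = M_1/2 = 3897/644, d_1 = (M_2 - M_1)/(6h_1) = -241/92. So p'(1) = 1149/322.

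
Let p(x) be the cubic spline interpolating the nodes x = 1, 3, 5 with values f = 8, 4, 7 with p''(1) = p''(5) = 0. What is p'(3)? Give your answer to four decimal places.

With M_i denoting the second derivative at x_i, h_i = 2, 2, and Δ_i = (y_(i+1) − y_i)/h_i = -2, 3/2:
  2·M_0 + 8·M_1 + 2·M_2 = 6(Δ_1 - Δ_0) = 21
Natural end conditions: M_0 = M_2 = 0.
Forward elimination and back-substitution give M_0 = 0, M_1 = 21/8, M_2 = 0.
On [3, 5], p'(x) = b_1 + 2c_1·(x - 3) + 3d_1·(x - 3)² with b_1 = Δ_1 - h_1(2M_1 + M_2)/6 = -1/4, c_1 = M_1/2 = 21/16, d_1 = (M_2 - M_1)/(6h_1) = -7/32. So p'(3) = -1/4.

-0.2500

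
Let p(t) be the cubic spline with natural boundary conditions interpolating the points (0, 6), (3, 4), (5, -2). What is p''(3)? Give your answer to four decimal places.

Write M_i for p''(x_i). With h_i = 3, 2 and divided differences Δ_i = -2/3, -3, the continuity of p' gives the tridiagonal system
  3·M_0 + 10·M_1 + 2·M_2 = 6(Δ_1 - Δ_0) = -14
Natural end conditions: M_0 = M_2 = 0.
Forward elimination and back-substitution give M_0 = 0, M_1 = -7/5, M_2 = 0.

-1.4000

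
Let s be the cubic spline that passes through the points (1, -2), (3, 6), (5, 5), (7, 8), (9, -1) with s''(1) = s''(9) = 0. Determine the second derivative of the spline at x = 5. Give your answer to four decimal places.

3.9643

Let σ_i = s''(x_i). Step sizes h_i = 2, 2, 2, 2; slopes of the chords Δ_i = (y_(i+1) - y_i)/h_i = 4, -1/2, 3/2, -9/2.
  2·σ_0 + 8·σ_1 + 2·σ_2 = 6(Δ_1 - Δ_0) = -27
  2·σ_1 + 8·σ_2 + 2·σ_3 = 6(Δ_2 - Δ_1) = 12
  2·σ_2 + 8·σ_3 + 2·σ_4 = 6(Δ_3 - Δ_2) = -36
Natural end conditions: σ_0 = σ_4 = 0.
Forward elimination and back-substitution give σ_0 = 0, σ_1 = -489/112, σ_2 = 111/28, σ_3 = -615/112, σ_4 = 0.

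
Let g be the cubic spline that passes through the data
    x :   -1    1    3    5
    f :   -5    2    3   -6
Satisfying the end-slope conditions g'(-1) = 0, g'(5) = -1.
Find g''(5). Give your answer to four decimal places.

7.7667

Put M_i = g'' at the i-th knot. Here h = (2, 2, 2) and Δ = (7/2, 1/2, -9/2), so the interior equations h_(i-1)·M_(i-1) + 2(h_(i-1)+h_i)·M_i + h_i·M_(i+1) = 6(Δ_i − Δ_(i-1)) read
  2·M_0 + 8·M_1 + 2·M_2 = 6(Δ_1 - Δ_0) = -18
  2·M_1 + 8·M_2 + 2·M_3 = 6(Δ_2 - Δ_1) = -30
Clamped end conditions give two more equations: 2h_0·M_0 + h_0·M_1 = 6(Δ_0 - g'(-1)) = 21 and h_2·M_2 + 2h_2·M_3 = 6(g'(5) - Δ_2) = 21.
Solving: M_0 = 197/30, M_1 = -79/30, M_2 = -151/30, M_3 = 233/30.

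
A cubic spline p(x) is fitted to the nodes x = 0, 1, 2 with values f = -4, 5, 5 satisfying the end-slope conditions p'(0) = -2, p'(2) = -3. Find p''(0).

46

Let σ_i = p''(x_i). Step sizes h_i = 1, 1; slopes of the chords Δ_i = (y_(i+1) - y_i)/h_i = 9, 0.
  1·σ_0 + 4·σ_1 + 1·σ_2 = 6(Δ_1 - Δ_0) = -54
Clamped end conditions give two more equations: 2h_0·σ_0 + h_0·σ_1 = 6(Δ_0 - p'(0)) = 66 and h_1·σ_1 + 2h_1·σ_2 = 6(p'(2) - Δ_1) = -18.
Forward elimination and back-substitution give σ_0 = 46, σ_1 = -26, σ_2 = 4.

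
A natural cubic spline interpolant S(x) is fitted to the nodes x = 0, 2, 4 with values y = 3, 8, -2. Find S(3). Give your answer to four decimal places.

4.4063

Let M_i = S''(x_i). Step sizes h_i = 2, 2; slopes of the chords Δ_i = (y_(i+1) - y_i)/h_i = 5/2, -5.
  2·M_0 + 8·M_1 + 2·M_2 = 6(Δ_1 - Δ_0) = -45
Natural end conditions: M_0 = M_2 = 0.
Hence M_0 = 0, M_1 = -45/8, M_2 = 0.
On [2, 4], S(x) = 8 - 5/4·(x - 2) - 45/16·(x - 2)² + 15/32·(x - 2)³.
With (x - 2) = 1: S(3) = 141/32.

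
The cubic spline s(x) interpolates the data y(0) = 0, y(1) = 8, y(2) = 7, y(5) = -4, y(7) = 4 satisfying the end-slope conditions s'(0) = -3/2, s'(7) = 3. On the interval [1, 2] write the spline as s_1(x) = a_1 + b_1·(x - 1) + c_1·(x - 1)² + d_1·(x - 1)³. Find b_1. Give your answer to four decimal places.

6.9504

Write M_i for s''(x_i). With h_i = 1, 1, 3, 2 and divided differences Δ_i = 8, -1, -11/3, 4, the continuity of s' gives the tridiagonal system
  1·M_0 + 4·M_1 + 1·M_2 = 6(Δ_1 - Δ_0) = -54
  1·M_1 + 8·M_2 + 3·M_3 = 6(Δ_2 - Δ_1) = -16
  3·M_2 + 10·M_3 + 2·M_4 = 6(Δ_3 - Δ_2) = 46
Clamped end conditions give two more equations: 2h_0·M_0 + h_0·M_1 = 6(Δ_0 - s'(0)) = 57 and h_3·M_3 + 2h_3·M_4 = 6(s'(7) - Δ_3) = -6.
Hence M_0 = 5654/141, M_1 = -3271/141, M_2 = -184/141, M_3 = 829/141, M_4 = -626/141.
On [1, 2], with s_1(x) = a_1 + b_1·(x - 1) + c_1·(x - 1)² + d_1·(x - 1)³: c_1 = M_1/2 = -3271/282, d_1 = (M_2 - M_1)/(6h_1) = 343/94, b_1 = Δ_1 - h_1(2M_1 + M_2)/6 = 980/141.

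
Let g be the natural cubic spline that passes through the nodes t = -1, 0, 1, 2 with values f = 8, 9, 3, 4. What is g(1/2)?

6

Write M_i for g''(x_i). With h_i = 1, 1, 1 and divided differences Δ_i = 1, -6, 1, the continuity of g' gives the tridiagonal system
  1·M_0 + 4·M_1 + 1·M_2 = 6(Δ_1 - Δ_0) = -42
  1·M_1 + 4·M_2 + 1·M_3 = 6(Δ_2 - Δ_1) = 42
Natural end conditions: M_0 = M_3 = 0.
Hence M_0 = 0, M_1 = -14, M_2 = 14, M_3 = 0.
On [0, 1], g(t) = 9 - 11/3·t - 7·t² + 14/3·t³.
With t = 1/2: g(1/2) = 6.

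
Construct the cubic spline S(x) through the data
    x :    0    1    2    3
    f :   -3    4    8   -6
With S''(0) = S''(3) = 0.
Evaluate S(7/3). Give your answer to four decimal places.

With m_i denoting the second derivative at x_i, h_i = 1, 1, 1, and Δ_i = (y_(i+1) − y_i)/h_i = 7, 4, -14:
  1·m_0 + 4·m_1 + 1·m_2 = 6(Δ_1 - Δ_0) = -18
  1·m_1 + 4·m_2 + 1·m_3 = 6(Δ_2 - Δ_1) = -108
Natural end conditions: m_0 = m_3 = 0.
Solving the tridiagonal system: m_0 = 0, m_1 = 12/5, m_2 = -138/5, m_3 = 0.
On [2, 3], S(x) = 8 - 24/5·(x - 2) - 69/5·(x - 2)² + 23/5·(x - 2)³.
With (x - 2) = 1/3: S(7/3) = 136/27.

5.0370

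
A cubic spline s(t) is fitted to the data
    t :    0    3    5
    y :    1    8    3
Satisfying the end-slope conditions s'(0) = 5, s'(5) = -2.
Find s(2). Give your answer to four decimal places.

7.8519

Let M_i = s''(x_i). Step sizes h_i = 3, 2; slopes of the chords Δ_i = (y_(i+1) - y_i)/h_i = 7/3, -5/2.
  3·M_0 + 10·M_1 + 2·M_2 = 6(Δ_1 - Δ_0) = -29
Clamped end conditions give two more equations: 2h_0·M_0 + h_0·M_1 = 6(Δ_0 - s'(0)) = -16 and h_1·M_1 + 2h_1·M_2 = 6(s'(5) - Δ_1) = 3.
Solving: M_0 = -7/6, M_1 = -3, M_2 = 9/4.
On [0, 3], s(t) = 1 + 5·t - 7/12·t² - 11/108·t³.
With t = 2: s(2) = 212/27.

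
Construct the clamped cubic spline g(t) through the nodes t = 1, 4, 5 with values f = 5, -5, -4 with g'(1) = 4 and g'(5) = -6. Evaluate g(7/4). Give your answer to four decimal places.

4.8965

With m_i denoting the second derivative at x_i, h_i = 3, 1, and Δ_i = (y_(i+1) − y_i)/h_i = -10/3, 1:
  3·m_0 + 8·m_1 + 1·m_2 = 6(Δ_1 - Δ_0) = 26
Clamped end conditions give two more equations: 2h_0·m_0 + h_0·m_1 = 6(Δ_0 - g'(1)) = -44 and h_1·m_1 + 2h_1·m_2 = 6(g'(5) - Δ_1) = -42.
Solving the tridiagonal system: m_0 = -157/12, m_1 = 23/2, m_2 = -107/4.
On [1, 4], g(t) = 5 + 4·(t - 1) - 157/24·(t - 1)² + 295/216·(t - 1)³.
With (t - 1) = 3/4: g(7/4) = 2507/512.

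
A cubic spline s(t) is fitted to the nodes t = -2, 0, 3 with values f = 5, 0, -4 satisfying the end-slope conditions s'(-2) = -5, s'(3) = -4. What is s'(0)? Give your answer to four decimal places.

Write M_i for s''(x_i). With h_i = 2, 3 and divided differences Δ_i = -5/2, -4/3, the continuity of s' gives the tridiagonal system
  2·M_0 + 10·M_1 + 3·M_2 = 6(Δ_1 - Δ_0) = 7
Clamped end conditions give two more equations: 2h_0·M_0 + h_0·M_1 = 6(Δ_0 - s'(-2)) = 15 and h_1·M_1 + 2h_1·M_2 = 6(s'(3) - Δ_1) = -16.
Solving: M_0 = 13/4, M_1 = 1, M_2 = -19/6.
On [0, 3], s'(t) = b_1 + 2c_1·t + 3d_1·t² with b_1 = Δ_1 - h_1(2M_1 + M_2)/6 = -3/4, c_1 = M_1/2 = 1/2, d_1 = (M_2 - M_1)/(6h_1) = -25/108. So s'(0) = -3/4.

-0.7500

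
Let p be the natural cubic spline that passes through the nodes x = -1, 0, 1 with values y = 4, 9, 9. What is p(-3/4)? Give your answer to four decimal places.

Put m_i = p'' at the i-th knot. Here h = (1, 1) and Δ = (5, 0), so the interior equations h_(i-1)·m_(i-1) + 2(h_(i-1)+h_i)·m_i + h_i·m_(i+1) = 6(Δ_i − Δ_(i-1)) read
  1·m_0 + 4·m_1 + 1·m_2 = 6(Δ_1 - Δ_0) = -30
Natural end conditions: m_0 = m_2 = 0.
Forward elimination and back-substitution give m_0 = 0, m_1 = -15/2, m_2 = 0.
On [-1, 0], p(x) = 4 + 25/4·(x + 1) + 0·(x + 1)² - 5/4·(x + 1)³.
With (x + 1) = 1/4: p(-3/4) = 1419/256.

5.5430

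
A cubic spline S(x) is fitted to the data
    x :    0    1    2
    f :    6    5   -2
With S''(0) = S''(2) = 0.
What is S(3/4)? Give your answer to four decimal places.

5.7422

Put M_i = S'' at the i-th knot. Here h = (1, 1) and Δ = (-1, -7), so the interior equations h_(i-1)·M_(i-1) + 2(h_(i-1)+h_i)·M_i + h_i·M_(i+1) = 6(Δ_i − Δ_(i-1)) read
  1·M_0 + 4·M_1 + 1·M_2 = 6(Δ_1 - Δ_0) = -36
Natural end conditions: M_0 = M_2 = 0.
Solving the tridiagonal system: M_0 = 0, M_1 = -9, M_2 = 0.
On [0, 1], S(x) = 6 + 1/2·x + 0·x² - 3/2·x³.
With x = 3/4: S(3/4) = 735/128.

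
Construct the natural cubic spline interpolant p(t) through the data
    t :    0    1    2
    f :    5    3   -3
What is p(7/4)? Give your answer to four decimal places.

-1.2656

Write M_i for p''(x_i). With h_i = 1, 1 and divided differences Δ_i = -2, -6, the continuity of p' gives the tridiagonal system
  1·M_0 + 4·M_1 + 1·M_2 = 6(Δ_1 - Δ_0) = -24
Natural end conditions: M_0 = M_2 = 0.
Solving the tridiagonal system: M_0 = 0, M_1 = -6, M_2 = 0.
On [1, 2], p(t) = 3 - 4·(t - 1) - 3·(t - 1)² + 1·(t - 1)³.
With (t - 1) = 3/4: p(7/4) = -81/64.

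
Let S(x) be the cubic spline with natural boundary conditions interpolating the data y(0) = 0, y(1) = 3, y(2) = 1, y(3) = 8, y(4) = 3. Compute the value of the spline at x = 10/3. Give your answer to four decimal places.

Put m_i = S'' at the i-th knot. Here h = (1, 1, 1, 1) and Δ = (3, -2, 7, -5), so the interior equations h_(i-1)·m_(i-1) + 2(h_(i-1)+h_i)·m_i + h_i·m_(i+1) = 6(Δ_i − Δ_(i-1)) read
  1·m_0 + 4·m_1 + 1·m_2 = 6(Δ_1 - Δ_0) = -30
  1·m_1 + 4·m_2 + 1·m_3 = 6(Δ_2 - Δ_1) = 54
  1·m_2 + 4·m_3 + 1·m_4 = 6(Δ_3 - Δ_2) = -72
Natural end conditions: m_0 = m_4 = 0.
Solving: m_0 = 0, m_1 = -369/28, m_2 = 159/7, m_3 = -663/28, m_4 = 0.
On [3, 4], S(x) = 8 + 81/28·(x - 3) - 663/56·(x - 3)² + 221/56·(x - 3)³.
With (x - 3) = 1/3: S(10/3) = 5893/756.

7.7950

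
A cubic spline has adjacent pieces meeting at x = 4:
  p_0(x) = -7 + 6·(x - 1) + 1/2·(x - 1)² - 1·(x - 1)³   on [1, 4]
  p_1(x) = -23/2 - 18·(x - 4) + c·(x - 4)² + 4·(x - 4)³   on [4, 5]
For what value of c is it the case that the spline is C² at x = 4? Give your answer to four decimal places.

-8.5000

p_0''(x) = 1 - 6·(x - 1), so p_0''(4) = -17. On the right, p_1''(4) = 2c, so c = -17/2.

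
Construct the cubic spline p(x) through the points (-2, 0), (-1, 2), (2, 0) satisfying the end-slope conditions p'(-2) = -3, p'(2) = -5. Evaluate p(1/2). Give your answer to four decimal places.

Put M_i = p'' at the i-th knot. Here h = (1, 3) and Δ = (2, -2/3), so the interior equations h_(i-1)·M_(i-1) + 2(h_(i-1)+h_i)·M_i + h_i·M_(i+1) = 6(Δ_i − Δ_(i-1)) read
  1·M_0 + 8·M_1 + 3·M_2 = 6(Δ_1 - Δ_0) = -16
Clamped end conditions give two more equations: 2h_0·M_0 + h_0·M_1 = 6(Δ_0 - p'(-2)) = 30 and h_1·M_1 + 2h_1·M_2 = 6(p'(2) - Δ_1) = -26.
Solving the tridiagonal system: M_0 = 33/2, M_1 = -3, M_2 = -17/6.
On [-1, 2], p(x) = 2 + 15/4·(x + 1) - 3/2·(x + 1)² + 1/108·(x + 1)³.
With (x + 1) = 3/2: p(1/2) = 137/32.

4.2813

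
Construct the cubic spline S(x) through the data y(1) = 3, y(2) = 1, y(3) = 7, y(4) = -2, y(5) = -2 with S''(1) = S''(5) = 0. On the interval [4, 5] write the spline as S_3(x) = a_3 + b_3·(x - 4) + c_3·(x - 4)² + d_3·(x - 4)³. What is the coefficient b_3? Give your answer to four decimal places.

With σ_i denoting the second derivative at x_i, h_i = 1, 1, 1, 1, and Δ_i = (y_(i+1) − y_i)/h_i = -2, 6, -9, 0:
  1·σ_0 + 4·σ_1 + 1·σ_2 = 6(Δ_1 - Δ_0) = 48
  1·σ_1 + 4·σ_2 + 1·σ_3 = 6(Δ_2 - Δ_1) = -90
  1·σ_2 + 4·σ_3 + 1·σ_4 = 6(Δ_3 - Δ_2) = 54
Natural end conditions: σ_0 = σ_4 = 0.
Solving: σ_0 = 0, σ_1 = 81/4, σ_2 = -33, σ_3 = 87/4, σ_4 = 0.
On [4, 5], with S_3(x) = a_3 + b_3·(x - 4) + c_3·(x - 4)² + d_3·(x - 4)³: c_3 = σ_3/2 = 87/8, d_3 = (σ_4 - σ_3)/(6h_3) = -29/8, b_3 = Δ_3 - h_3(2σ_3 + σ_4)/6 = -29/4.

-7.2500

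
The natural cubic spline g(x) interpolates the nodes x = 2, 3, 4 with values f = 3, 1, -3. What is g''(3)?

-3

Let M_i = g''(x_i). Step sizes h_i = 1, 1; slopes of the chords Δ_i = (y_(i+1) - y_i)/h_i = -2, -4.
  1·M_0 + 4·M_1 + 1·M_2 = 6(Δ_1 - Δ_0) = -12
Natural end conditions: M_0 = M_2 = 0.
Hence M_0 = 0, M_1 = -3, M_2 = 0.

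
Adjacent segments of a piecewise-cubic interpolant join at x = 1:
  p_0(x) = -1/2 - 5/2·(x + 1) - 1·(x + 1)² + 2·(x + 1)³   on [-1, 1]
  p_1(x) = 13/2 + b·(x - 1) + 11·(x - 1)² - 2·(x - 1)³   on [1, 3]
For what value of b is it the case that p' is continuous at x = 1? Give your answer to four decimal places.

p_0'(x) = -5/2 - 2·(x + 1) + 6·(x + 1)², so p_0'(1) = 35/2. On the right, p_1'(1) = b, so b = 35/2.

17.5000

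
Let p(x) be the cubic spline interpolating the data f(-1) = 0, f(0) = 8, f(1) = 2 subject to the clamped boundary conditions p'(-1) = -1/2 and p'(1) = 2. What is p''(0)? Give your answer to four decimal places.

-44.5000

Put M_i = p'' at the i-th knot. Here h = (1, 1) and Δ = (8, -6), so the interior equations h_(i-1)·M_(i-1) + 2(h_(i-1)+h_i)·M_i + h_i·M_(i+1) = 6(Δ_i − Δ_(i-1)) read
  1·M_0 + 4·M_1 + 1·M_2 = 6(Δ_1 - Δ_0) = -84
Clamped end conditions give two more equations: 2h_0·M_0 + h_0·M_1 = 6(Δ_0 - p'(-1)) = 51 and h_1·M_1 + 2h_1·M_2 = 6(p'(1) - Δ_1) = 48.
Hence M_0 = 191/4, M_1 = -89/2, M_2 = 185/4.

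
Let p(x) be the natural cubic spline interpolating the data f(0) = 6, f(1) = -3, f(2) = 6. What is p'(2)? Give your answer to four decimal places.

With M_i denoting the second derivative at x_i, h_i = 1, 1, and Δ_i = (y_(i+1) − y_i)/h_i = -9, 9:
  1·M_0 + 4·M_1 + 1·M_2 = 6(Δ_1 - Δ_0) = 108
Natural end conditions: M_0 = M_2 = 0.
Solving the tridiagonal system: M_0 = 0, M_1 = 27, M_2 = 0.
On [1, 2], p'(x) = b_1 + 2c_1·(x - 1) + 3d_1·(x - 1)² with b_1 = Δ_1 - h_1(2M_1 + M_2)/6 = 0, c_1 = M_1/2 = 27/2, d_1 = (M_2 - M_1)/(6h_1) = -9/2. So p'(2) = 27/2.

13.5000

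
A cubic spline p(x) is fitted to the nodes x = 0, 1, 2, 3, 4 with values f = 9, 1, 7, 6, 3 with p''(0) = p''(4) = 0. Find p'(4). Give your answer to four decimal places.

-2.7857

Let M_i = p''(x_i). Step sizes h_i = 1, 1, 1, 1; slopes of the chords Δ_i = (y_(i+1) - y_i)/h_i = -8, 6, -1, -3.
  1·M_0 + 4·M_1 + 1·M_2 = 6(Δ_1 - Δ_0) = 84
  1·M_1 + 4·M_2 + 1·M_3 = 6(Δ_2 - Δ_1) = -42
  1·M_2 + 4·M_3 + 1·M_4 = 6(Δ_3 - Δ_2) = -12
Natural end conditions: M_0 = M_4 = 0.
Solving: M_0 = 0, M_1 = 177/7, M_2 = -120/7, M_3 = 9/7, M_4 = 0.
On [3, 4], p'(x) = b_3 + 2c_3·(x - 3) + 3d_3·(x - 3)² with b_3 = Δ_3 - h_3(2M_3 + M_4)/6 = -24/7, c_3 = M_3/2 = 9/14, d_3 = (M_4 - M_3)/(6h_3) = -3/14. So p'(4) = -39/14.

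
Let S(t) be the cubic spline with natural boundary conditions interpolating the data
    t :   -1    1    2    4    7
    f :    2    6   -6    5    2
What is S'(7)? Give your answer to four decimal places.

-5.2837

Put M_i = S'' at the i-th knot. Here h = (2, 1, 2, 3) and Δ = (2, -12, 11/2, -1), so the interior equations h_(i-1)·M_(i-1) + 2(h_(i-1)+h_i)·M_i + h_i·M_(i+1) = 6(Δ_i − Δ_(i-1)) read
  2·M_0 + 6·M_1 + 1·M_2 = 6(Δ_1 - Δ_0) = -84
  1·M_1 + 6·M_2 + 2·M_3 = 6(Δ_2 - Δ_1) = 105
  2·M_2 + 10·M_3 + 3·M_4 = 6(Δ_3 - Δ_2) = -39
Natural end conditions: M_0 = M_4 = 0.
Forward elimination and back-substitution give M_0 = 0, M_1 = -2916/163, M_2 = 3804/163, M_3 = -2793/326, M_4 = 0.
On [4, 7], S'(t) = b_3 + 2c_3·(t - 4) + 3d_3·(t - 4)² with b_3 = Δ_3 - h_3(2M_3 + M_4)/6 = 2467/326, c_3 = M_3/2 = -2793/652, d_3 = (M_4 - M_3)/(6h_3) = 931/1956. So S'(7) = -3445/652.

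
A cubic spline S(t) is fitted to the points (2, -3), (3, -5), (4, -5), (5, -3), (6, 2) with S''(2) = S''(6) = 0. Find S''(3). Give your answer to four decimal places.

Write σ_i for S''(x_i). With h_i = 1, 1, 1, 1 and divided differences Δ_i = -2, 0, 2, 5, the continuity of S' gives the tridiagonal system
  1·σ_0 + 4·σ_1 + 1·σ_2 = 6(Δ_1 - Δ_0) = 12
  1·σ_1 + 4·σ_2 + 1·σ_3 = 6(Δ_2 - Δ_1) = 12
  1·σ_2 + 4·σ_3 + 1·σ_4 = 6(Δ_3 - Δ_2) = 18
Natural end conditions: σ_0 = σ_4 = 0.
Solving: σ_0 = 0, σ_1 = 75/28, σ_2 = 9/7, σ_3 = 117/28, σ_4 = 0.

2.6786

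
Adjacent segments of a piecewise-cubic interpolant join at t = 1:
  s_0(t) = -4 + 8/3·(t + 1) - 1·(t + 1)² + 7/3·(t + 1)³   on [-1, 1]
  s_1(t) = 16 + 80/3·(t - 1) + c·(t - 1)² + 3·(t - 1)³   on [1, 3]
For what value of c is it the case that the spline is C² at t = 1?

s_0''(t) = -2 + 14·(t + 1), so s_0''(1) = 26. On the right, s_1''(1) = 2c, so c = 13.

13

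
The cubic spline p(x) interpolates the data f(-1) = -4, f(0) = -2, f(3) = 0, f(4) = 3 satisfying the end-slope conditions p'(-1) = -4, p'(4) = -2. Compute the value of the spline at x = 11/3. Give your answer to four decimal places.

2.8101

With m_i denoting the second derivative at x_i, h_i = 1, 3, 1, and Δ_i = (y_(i+1) − y_i)/h_i = 2, 2/3, 3:
  1·m_0 + 8·m_1 + 3·m_2 = 6(Δ_1 - Δ_0) = -8
  3·m_1 + 8·m_2 + 1·m_3 = 6(Δ_2 - Δ_1) = 14
Clamped end conditions give two more equations: 2h_0·m_0 + h_0·m_1 = 6(Δ_0 - p'(-1)) = 36 and h_2·m_2 + 2h_2·m_3 = 6(p'(4) - Δ_2) = -30.
Forward elimination and back-substitution give m_0 = 1322/63, m_1 = -376/63, m_2 = 394/63, m_3 = -1142/63.
On [3, 4], p(x) = 0 + 248/63·(x - 3) + 197/63·(x - 3)² - 256/63·(x - 3)³.
With (x - 3) = 2/3: p(11/3) = 4780/1701.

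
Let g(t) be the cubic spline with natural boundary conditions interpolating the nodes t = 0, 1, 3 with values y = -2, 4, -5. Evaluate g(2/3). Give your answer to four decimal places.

Write M_i for g''(x_i). With h_i = 1, 2 and divided differences Δ_i = 6, -9/2, the continuity of g' gives the tridiagonal system
  1·M_0 + 6·M_1 + 2·M_2 = 6(Δ_1 - Δ_0) = -63
Natural end conditions: M_0 = M_2 = 0.
Forward elimination and back-substitution give M_0 = 0, M_1 = -21/2, M_2 = 0.
On [0, 1], g(t) = -2 + 31/4·t + 0·t² - 7/4·t³.
With t = 2/3: g(2/3) = 143/54.

2.6481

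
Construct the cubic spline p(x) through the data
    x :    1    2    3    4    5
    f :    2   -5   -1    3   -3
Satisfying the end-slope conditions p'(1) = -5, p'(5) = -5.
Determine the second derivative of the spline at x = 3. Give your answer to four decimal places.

With M_i denoting the second derivative at x_i, h_i = 1, 1, 1, 1, and Δ_i = (y_(i+1) − y_i)/h_i = -7, 4, 4, -6:
  1·M_0 + 4·M_1 + 1·M_2 = 6(Δ_1 - Δ_0) = 66
  1·M_1 + 4·M_2 + 1·M_3 = 6(Δ_2 - Δ_1) = 0
  1·M_2 + 4·M_3 + 1·M_4 = 6(Δ_3 - Δ_2) = -60
Clamped end conditions give two more equations: 2h_0·M_0 + h_0·M_1 = 6(Δ_0 - p'(1)) = -12 and h_3·M_3 + 2h_3·M_4 = 6(p'(5) - Δ_3) = 6.
Forward elimination and back-substitution give M_0 = -459/28, M_1 = 291/14, M_2 = -3/4, M_3 = -249/14, M_4 = 333/28.

-0.7500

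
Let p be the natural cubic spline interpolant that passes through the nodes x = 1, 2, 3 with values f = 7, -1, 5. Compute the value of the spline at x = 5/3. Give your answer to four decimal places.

Put M_i = p'' at the i-th knot. Here h = (1, 1) and Δ = (-8, 6), so the interior equations h_(i-1)·M_(i-1) + 2(h_(i-1)+h_i)·M_i + h_i·M_(i+1) = 6(Δ_i − Δ_(i-1)) read
  1·M_0 + 4·M_1 + 1·M_2 = 6(Δ_1 - Δ_0) = 84
Natural end conditions: M_0 = M_2 = 0.
Forward elimination and back-substitution give M_0 = 0, M_1 = 21, M_2 = 0.
On [1, 2], p(x) = 7 - 23/2·(x - 1) + 0·(x - 1)² + 7/2·(x - 1)³.
With (x - 1) = 2/3: p(5/3) = 10/27.

0.3704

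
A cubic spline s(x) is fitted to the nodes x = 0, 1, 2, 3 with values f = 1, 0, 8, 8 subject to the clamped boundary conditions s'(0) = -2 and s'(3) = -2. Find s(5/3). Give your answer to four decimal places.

5.4519

With M_i denoting the second derivative at x_i, h_i = 1, 1, 1, and Δ_i = (y_(i+1) − y_i)/h_i = -1, 8, 0:
  1·M_0 + 4·M_1 + 1·M_2 = 6(Δ_1 - Δ_0) = 54
  1·M_1 + 4·M_2 + 1·M_3 = 6(Δ_2 - Δ_1) = -48
Clamped end conditions give two more equations: 2h_0·M_0 + h_0·M_1 = 6(Δ_0 - s'(0)) = 6 and h_2·M_2 + 2h_2·M_3 = 6(s'(3) - Δ_2) = -12.
Solving: M_0 = -34/5, M_1 = 98/5, M_2 = -88/5, M_3 = 14/5.
On [1, 2], s(x) = 0 + 22/5·(x - 1) + 49/5·(x - 1)² - 31/5·(x - 1)³.
With (x - 1) = 2/3: s(5/3) = 736/135.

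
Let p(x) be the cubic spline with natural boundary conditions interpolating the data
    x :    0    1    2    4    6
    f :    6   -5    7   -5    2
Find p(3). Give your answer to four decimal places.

4.8170

Put M_i = p'' at the i-th knot. Here h = (1, 1, 2, 2) and Δ = (-11, 12, -6, 7/2), so the interior equations h_(i-1)·M_(i-1) + 2(h_(i-1)+h_i)·M_i + h_i·M_(i+1) = 6(Δ_i − Δ_(i-1)) read
  1·M_0 + 4·M_1 + 1·M_2 = 6(Δ_1 - Δ_0) = 138
  1·M_1 + 6·M_2 + 2·M_3 = 6(Δ_2 - Δ_1) = -108
  2·M_2 + 8·M_3 + 2·M_4 = 6(Δ_3 - Δ_2) = 57
Natural end conditions: M_0 = M_4 = 0.
Forward elimination and back-substitution give M_0 = 0, M_1 = 1175/28, M_2 = -209/7, M_3 = 817/56, M_4 = 0.
On [2, 4], p(x) = 7 + 217/24·(x - 2) - 209/14·(x - 2)² + 2489/672·(x - 2)³.
With (x - 2) = 1: p(3) = 1079/224.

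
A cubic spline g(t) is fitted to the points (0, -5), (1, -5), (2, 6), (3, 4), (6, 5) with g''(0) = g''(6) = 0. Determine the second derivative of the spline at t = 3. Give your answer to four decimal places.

Put M_i = g'' at the i-th knot. Here h = (1, 1, 1, 3) and Δ = (0, 11, -2, 1/3), so the interior equations h_(i-1)·M_(i-1) + 2(h_(i-1)+h_i)·M_i + h_i·M_(i+1) = 6(Δ_i − Δ_(i-1)) read
  1·M_0 + 4·M_1 + 1·M_2 = 6(Δ_1 - Δ_0) = 66
  1·M_1 + 4·M_2 + 1·M_3 = 6(Δ_2 - Δ_1) = -78
  1·M_2 + 8·M_3 + 3·M_4 = 6(Δ_3 - Δ_2) = 14
Natural end conditions: M_0 = M_4 = 0.
Forward elimination and back-substitution give M_0 = 0, M_1 = 671/29, M_2 = -770/29, M_3 = 147/29, M_4 = 0.

5.0690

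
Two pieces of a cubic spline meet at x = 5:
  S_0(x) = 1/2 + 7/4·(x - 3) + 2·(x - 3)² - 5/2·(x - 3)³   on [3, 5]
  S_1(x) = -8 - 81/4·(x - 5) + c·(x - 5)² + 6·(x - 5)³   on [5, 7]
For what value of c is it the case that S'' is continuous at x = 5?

S_0''(x) = 4 - 15·(x - 3), so S_0''(5) = -26. On the right, S_1''(5) = 2c, so c = -13.

-13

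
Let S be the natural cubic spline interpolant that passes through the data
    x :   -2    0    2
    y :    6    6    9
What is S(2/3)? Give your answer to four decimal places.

6.7222

With M_i denoting the second derivative at x_i, h_i = 2, 2, and Δ_i = (y_(i+1) − y_i)/h_i = 0, 3/2:
  2·M_0 + 8·M_1 + 2·M_2 = 6(Δ_1 - Δ_0) = 9
Natural end conditions: M_0 = M_2 = 0.
Solving the tridiagonal system: M_0 = 0, M_1 = 9/8, M_2 = 0.
On [0, 2], S(x) = 6 + 3/4·x + 9/16·x² - 3/32·x³.
With x = 2/3: S(2/3) = 121/18.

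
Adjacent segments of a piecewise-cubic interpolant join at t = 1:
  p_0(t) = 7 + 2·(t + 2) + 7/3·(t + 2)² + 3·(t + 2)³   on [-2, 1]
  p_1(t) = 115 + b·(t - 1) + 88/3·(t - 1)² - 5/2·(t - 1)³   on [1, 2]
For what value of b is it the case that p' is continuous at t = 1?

p_0'(t) = 2 + 14/3·(t + 2) + 9·(t + 2)², so p_0'(1) = 97. On the right, p_1'(1) = b, so b = 97.

97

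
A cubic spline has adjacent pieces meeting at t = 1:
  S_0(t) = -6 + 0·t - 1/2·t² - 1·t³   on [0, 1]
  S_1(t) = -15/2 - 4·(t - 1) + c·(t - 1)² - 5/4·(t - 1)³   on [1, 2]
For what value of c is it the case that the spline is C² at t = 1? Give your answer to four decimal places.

-3.5000

S_0''(t) = -1 - 6·t, so S_0''(1) = -7. On the right, S_1''(1) = 2c, so c = -7/2.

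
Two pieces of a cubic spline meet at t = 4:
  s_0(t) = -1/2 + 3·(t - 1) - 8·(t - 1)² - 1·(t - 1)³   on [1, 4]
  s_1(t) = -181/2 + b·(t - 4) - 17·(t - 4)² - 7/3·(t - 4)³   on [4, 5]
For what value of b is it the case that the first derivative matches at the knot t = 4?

-72

s_0'(t) = 3 - 16·(t - 1) - 3·(t - 1)², so s_0'(4) = -72. On the right, s_1'(4) = b, so b = -72.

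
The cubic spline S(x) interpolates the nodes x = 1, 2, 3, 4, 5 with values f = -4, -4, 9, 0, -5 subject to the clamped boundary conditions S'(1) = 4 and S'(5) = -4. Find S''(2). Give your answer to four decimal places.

Let σ_i = S''(x_i). Step sizes h_i = 1, 1, 1, 1; slopes of the chords Δ_i = (y_(i+1) - y_i)/h_i = 0, 13, -9, -5.
  1·σ_0 + 4·σ_1 + 1·σ_2 = 6(Δ_1 - Δ_0) = 78
  1·σ_1 + 4·σ_2 + 1·σ_3 = 6(Δ_2 - Δ_1) = -132
  1·σ_2 + 4·σ_3 + 1·σ_4 = 6(Δ_3 - Δ_2) = 24
Clamped end conditions give two more equations: 2h_0·σ_0 + h_0·σ_1 = 6(Δ_0 - S'(1)) = -24 and h_3·σ_3 + 2h_3·σ_4 = 6(S'(5) - Δ_3) = 6.
Forward elimination and back-substitution give σ_0 = -887/28, σ_1 = 551/14, σ_2 = -191/4, σ_3 = 275/14, σ_4 = -191/28.

39.3571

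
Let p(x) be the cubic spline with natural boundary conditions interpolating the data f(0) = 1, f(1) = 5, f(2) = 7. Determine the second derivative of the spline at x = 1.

With m_i denoting the second derivative at x_i, h_i = 1, 1, and Δ_i = (y_(i+1) − y_i)/h_i = 4, 2:
  1·m_0 + 4·m_1 + 1·m_2 = 6(Δ_1 - Δ_0) = -12
Natural end conditions: m_0 = m_2 = 0.
Solving: m_0 = 0, m_1 = -3, m_2 = 0.

-3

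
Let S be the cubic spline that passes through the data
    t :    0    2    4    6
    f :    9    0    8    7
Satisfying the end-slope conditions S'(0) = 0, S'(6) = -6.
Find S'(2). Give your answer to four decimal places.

With m_i denoting the second derivative at x_i, h_i = 2, 2, 2, and Δ_i = (y_(i+1) − y_i)/h_i = -9/2, 4, -1/2:
  2·m_0 + 8·m_1 + 2·m_2 = 6(Δ_1 - Δ_0) = 51
  2·m_1 + 8·m_2 + 2·m_3 = 6(Δ_2 - Δ_1) = -27
Clamped end conditions give two more equations: 2h_0·m_0 + h_0·m_1 = 6(Δ_0 - S'(0)) = -27 and h_2·m_2 + 2h_2·m_3 = 6(S'(6) - Δ_2) = -33.
Solving: m_0 = -12, m_1 = 21/2, m_2 = -9/2, m_3 = -6.
On [2, 4], S'(t) = b_1 + 2c_1·(t - 2) + 3d_1·(t - 2)² with b_1 = Δ_1 - h_1(2m_1 + m_2)/6 = -3/2, c_1 = m_1/2 = 21/4, d_1 = (m_2 - m_1)/(6h_1) = -5/4. So S'(2) = -3/2.

-1.5000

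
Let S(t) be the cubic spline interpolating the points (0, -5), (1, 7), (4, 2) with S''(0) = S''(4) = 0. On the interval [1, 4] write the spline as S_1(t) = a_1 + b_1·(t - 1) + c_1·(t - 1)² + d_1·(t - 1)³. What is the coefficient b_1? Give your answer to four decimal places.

Let m_i = S''(x_i). Step sizes h_i = 1, 3; slopes of the chords Δ_i = (y_(i+1) - y_i)/h_i = 12, -5/3.
  1·m_0 + 8·m_1 + 3·m_2 = 6(Δ_1 - Δ_0) = -82
Natural end conditions: m_0 = m_2 = 0.
Hence m_0 = 0, m_1 = -41/4, m_2 = 0.
On [1, 4], with S_1(t) = a_1 + b_1·(t - 1) + c_1·(t - 1)² + d_1·(t - 1)³: c_1 = m_1/2 = -41/8, d_1 = (m_2 - m_1)/(6h_1) = 41/72, b_1 = Δ_1 - h_1(2m_1 + m_2)/6 = 103/12.

8.5833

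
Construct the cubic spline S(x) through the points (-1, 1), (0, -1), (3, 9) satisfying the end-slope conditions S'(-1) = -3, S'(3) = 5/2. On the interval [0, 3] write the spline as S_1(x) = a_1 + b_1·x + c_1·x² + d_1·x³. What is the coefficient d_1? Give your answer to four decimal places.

-0.4838

Write σ_i for S''(x_i). With h_i = 1, 3 and divided differences Δ_i = -2, 10/3, the continuity of S' gives the tridiagonal system
  1·σ_0 + 8·σ_1 + 3·σ_2 = 6(Δ_1 - Δ_0) = 32
Clamped end conditions give two more equations: 2h_0·σ_0 + h_0·σ_1 = 6(Δ_0 - S'(-1)) = 6 and h_1·σ_1 + 2h_1·σ_2 = 6(S'(3) - Δ_1) = -5.
Solving the tridiagonal system: σ_0 = 3/8, σ_1 = 21/4, σ_2 = -83/24.
On [0, 3], with S_1(x) = a_1 + b_1·x + c_1·x² + d_1·x³: c_1 = σ_1/2 = 21/8, d_1 = (σ_2 - σ_1)/(6h_1) = -209/432, b_1 = Δ_1 - h_1(2σ_1 + σ_2)/6 = -3/16.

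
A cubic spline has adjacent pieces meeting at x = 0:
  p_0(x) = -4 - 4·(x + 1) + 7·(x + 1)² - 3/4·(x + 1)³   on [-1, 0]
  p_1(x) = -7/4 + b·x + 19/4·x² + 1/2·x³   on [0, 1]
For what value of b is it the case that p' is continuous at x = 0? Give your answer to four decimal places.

p_0'(x) = -4 + 14·(x + 1) - 9/4·(x + 1)², so p_0'(0) = 31/4. On the right, p_1'(0) = b, so b = 31/4.

7.7500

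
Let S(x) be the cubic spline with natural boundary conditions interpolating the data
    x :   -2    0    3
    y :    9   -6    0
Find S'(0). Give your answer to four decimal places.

With M_i denoting the second derivative at x_i, h_i = 2, 3, and Δ_i = (y_(i+1) − y_i)/h_i = -15/2, 2:
  2·M_0 + 10·M_1 + 3·M_2 = 6(Δ_1 - Δ_0) = 57
Natural end conditions: M_0 = M_2 = 0.
Forward elimination and back-substitution give M_0 = 0, M_1 = 57/10, M_2 = 0.
On [0, 3], S'(x) = b_1 + 2c_1·x + 3d_1·x² with b_1 = Δ_1 - h_1(2M_1 + M_2)/6 = -37/10, c_1 = M_1/2 = 57/20, d_1 = (M_2 - M_1)/(6h_1) = -19/60. So S'(0) = -37/10.

-3.7000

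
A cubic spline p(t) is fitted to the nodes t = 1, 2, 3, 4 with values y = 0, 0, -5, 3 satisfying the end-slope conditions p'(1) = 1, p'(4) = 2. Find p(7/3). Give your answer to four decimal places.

-2.2148

Let σ_i = p''(x_i). Step sizes h_i = 1, 1, 1; slopes of the chords Δ_i = (y_(i+1) - y_i)/h_i = 0, -5, 8.
  1·σ_0 + 4·σ_1 + 1·σ_2 = 6(Δ_1 - Δ_0) = -30
  1·σ_1 + 4·σ_2 + 1·σ_3 = 6(Δ_2 - Δ_1) = 78
Clamped end conditions give two more equations: 2h_0·σ_0 + h_0·σ_1 = 6(Δ_0 - p'(1)) = -6 and h_2·σ_2 + 2h_2·σ_3 = 6(p'(4) - Δ_2) = -36.
Solving: σ_0 = 82/15, σ_1 = -254/15, σ_2 = 484/15, σ_3 = -512/15.
On [2, 3], p(t) = 0 - 71/15·(t - 2) - 127/15·(t - 2)² + 41/5·(t - 2)³.
With (t - 2) = 1/3: p(7/3) = -299/135.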